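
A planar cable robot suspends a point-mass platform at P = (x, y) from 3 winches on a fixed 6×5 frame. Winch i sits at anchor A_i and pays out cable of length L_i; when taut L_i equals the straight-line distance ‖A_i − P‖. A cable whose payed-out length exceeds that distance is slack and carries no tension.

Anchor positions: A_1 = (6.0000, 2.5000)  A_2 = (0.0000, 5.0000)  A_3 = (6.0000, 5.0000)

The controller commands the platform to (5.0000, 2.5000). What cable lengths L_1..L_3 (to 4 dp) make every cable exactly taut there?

(1.0000, 5.5902, 2.6926)

L_1 = √((6.0000−5.0000)² + (2.5000−2.5000)²) = 1.0000
L_2 = √((0.0000−5.0000)² + (5.0000−2.5000)²) = 5.5902
L_3 = √((6.0000−5.0000)² + (5.0000−2.5000)²) = 2.6926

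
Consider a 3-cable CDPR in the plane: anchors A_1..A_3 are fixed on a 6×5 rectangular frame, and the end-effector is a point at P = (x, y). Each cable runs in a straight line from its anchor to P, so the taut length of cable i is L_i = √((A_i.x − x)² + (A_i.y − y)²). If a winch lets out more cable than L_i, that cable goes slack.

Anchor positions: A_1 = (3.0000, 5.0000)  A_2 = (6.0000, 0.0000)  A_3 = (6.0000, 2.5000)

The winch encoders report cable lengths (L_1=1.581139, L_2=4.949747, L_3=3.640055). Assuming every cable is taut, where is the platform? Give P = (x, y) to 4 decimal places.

each cable: (A_i−P)·(A_i−P) = L_i²; let c_i = ‖A_i‖²−L_i²
c_1 = 9.0000+25.0000−2.5000 = 31.5000
row 1: -6.0000x + 10.0000y = 20.0000  (c_2=11.5000)
row 2: -6.0000x + 5.0000y = 2.5000  (c_3=29.0000)
Cramer on rows 1–2 → x = 2.5000, y = 3.5000

(2.5000, 3.5000)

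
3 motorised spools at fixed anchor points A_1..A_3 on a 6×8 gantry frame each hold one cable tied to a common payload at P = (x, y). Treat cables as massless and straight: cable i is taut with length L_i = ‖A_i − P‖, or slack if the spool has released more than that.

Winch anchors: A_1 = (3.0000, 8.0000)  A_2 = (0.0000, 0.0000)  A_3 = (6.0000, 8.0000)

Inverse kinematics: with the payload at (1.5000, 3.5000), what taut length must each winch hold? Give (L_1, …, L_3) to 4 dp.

(4.7434, 3.8079, 6.3640)

cable 1: Δx=1.5000, Δy=4.5000; L_1 = √(Δx²+Δy²) = 4.7434
cable 2: Δx=-1.5000, Δy=-3.5000; L_2 = √(Δx²+Δy²) = 3.8079
cable 3: Δx=4.5000, Δy=4.5000; L_3 = √(Δx²+Δy²) = 6.3640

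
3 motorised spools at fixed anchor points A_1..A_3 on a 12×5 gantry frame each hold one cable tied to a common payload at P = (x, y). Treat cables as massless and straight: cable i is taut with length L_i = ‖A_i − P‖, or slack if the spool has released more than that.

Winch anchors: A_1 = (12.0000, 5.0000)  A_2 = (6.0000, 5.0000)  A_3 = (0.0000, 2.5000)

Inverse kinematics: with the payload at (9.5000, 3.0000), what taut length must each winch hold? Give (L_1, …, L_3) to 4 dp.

cable 1: Δx=2.5000, Δy=2.0000; L_1 = √(Δx²+Δy²) = 3.2016
cable 2: Δx=-3.5000, Δy=2.0000; L_2 = √(Δx²+Δy²) = 4.0311
cable 3: Δx=-9.5000, Δy=-0.5000; L_3 = √(Δx²+Δy²) = 9.5131

(3.2016, 4.0311, 9.5131)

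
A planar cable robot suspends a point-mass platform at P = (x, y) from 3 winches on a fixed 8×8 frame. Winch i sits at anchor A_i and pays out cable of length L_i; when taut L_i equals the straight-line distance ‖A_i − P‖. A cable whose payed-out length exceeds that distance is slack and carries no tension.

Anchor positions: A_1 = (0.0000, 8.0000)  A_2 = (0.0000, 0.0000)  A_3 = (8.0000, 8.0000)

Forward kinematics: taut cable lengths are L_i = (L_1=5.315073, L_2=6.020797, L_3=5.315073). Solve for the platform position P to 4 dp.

(4.0000, 4.5000)

circle eqns → linear via eq_j − eq_1; set k_j = A_j·A_j − L_j²
k_1 = 0.0000+64.0000−28.2500 = 35.7500
0.0000·x + 16.0000·y = k_1−k_2 = 72.0000
-16.0000·x + 0.0000·y = k_1−k_3 = -64.0000
solve first two rows → x=4.0000, y=4.5000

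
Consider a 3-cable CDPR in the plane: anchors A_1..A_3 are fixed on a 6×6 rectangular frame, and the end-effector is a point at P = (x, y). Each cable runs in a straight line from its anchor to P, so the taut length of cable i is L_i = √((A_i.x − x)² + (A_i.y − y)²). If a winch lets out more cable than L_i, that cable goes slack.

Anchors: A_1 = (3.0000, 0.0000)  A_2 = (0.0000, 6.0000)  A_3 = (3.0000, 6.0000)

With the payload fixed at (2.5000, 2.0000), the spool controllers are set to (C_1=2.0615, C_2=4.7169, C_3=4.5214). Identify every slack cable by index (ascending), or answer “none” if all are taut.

3

cable 1: L_1 = ‖A_1−P‖ = 2.0616;  C_1 = 2.0615 → taut
cable 2: L_2 = ‖A_2−P‖ = 4.7170;  C_2 = 4.7169 → taut
cable 3: L_3 = ‖A_3−P‖ = 4.0311;  C_3 = 4.5214 → slack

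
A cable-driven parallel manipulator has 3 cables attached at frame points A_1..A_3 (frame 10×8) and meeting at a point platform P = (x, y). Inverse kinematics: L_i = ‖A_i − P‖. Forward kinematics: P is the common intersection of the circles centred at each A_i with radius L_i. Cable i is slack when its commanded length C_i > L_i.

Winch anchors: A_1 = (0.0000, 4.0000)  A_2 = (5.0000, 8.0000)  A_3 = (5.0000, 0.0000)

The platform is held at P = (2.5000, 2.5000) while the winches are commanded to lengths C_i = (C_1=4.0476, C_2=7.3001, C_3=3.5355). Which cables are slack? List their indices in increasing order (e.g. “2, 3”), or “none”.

cable 1: L_1 = ‖A_1−P‖ = 2.9155;  C_1 = 4.0476 → slack
cable 2: L_2 = ‖A_2−P‖ = 6.0415;  C_2 = 7.3001 → slack
cable 3: L_3 = ‖A_3−P‖ = 3.5355;  C_3 = 3.5355 → taut

1, 2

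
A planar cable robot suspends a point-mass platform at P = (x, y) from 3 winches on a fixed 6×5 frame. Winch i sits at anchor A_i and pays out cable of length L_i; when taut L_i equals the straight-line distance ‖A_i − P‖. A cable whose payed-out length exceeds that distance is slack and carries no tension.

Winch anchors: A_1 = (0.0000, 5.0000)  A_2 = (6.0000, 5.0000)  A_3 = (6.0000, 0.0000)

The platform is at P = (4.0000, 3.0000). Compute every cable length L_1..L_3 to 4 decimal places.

(4.4721, 2.8284, 3.6056)

cable 1: Δx=-4.0000, Δy=2.0000; L_1 = √(Δx²+Δy²) = 4.4721
cable 2: Δx=2.0000, Δy=2.0000; L_2 = √(Δx²+Δy²) = 2.8284
cable 3: Δx=2.0000, Δy=-3.0000; L_3 = √(Δx²+Δy²) = 3.6056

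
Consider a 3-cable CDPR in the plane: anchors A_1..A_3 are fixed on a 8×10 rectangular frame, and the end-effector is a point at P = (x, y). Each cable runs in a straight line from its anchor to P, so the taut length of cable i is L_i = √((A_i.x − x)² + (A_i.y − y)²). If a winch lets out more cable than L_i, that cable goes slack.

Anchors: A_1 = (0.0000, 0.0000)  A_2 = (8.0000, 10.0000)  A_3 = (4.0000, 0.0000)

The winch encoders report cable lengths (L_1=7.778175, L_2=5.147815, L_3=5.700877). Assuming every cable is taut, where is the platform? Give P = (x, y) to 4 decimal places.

each cable: (A_i−P)·(A_i−P) = L_i²; let q_i = ‖A_i‖²−L_i²
q_1 = 0.0000+0.0000−60.5000 = -60.5000
row 1: -16.0000x − 20.0000y = -198.0000  (q_2=137.5000)
row 2: -8.0000x + 0.0000y = -44.0000  (q_3=-16.5000)
Cramer on rows 1–2 → x = 5.5000, y = 5.5000

(5.5000, 5.5000)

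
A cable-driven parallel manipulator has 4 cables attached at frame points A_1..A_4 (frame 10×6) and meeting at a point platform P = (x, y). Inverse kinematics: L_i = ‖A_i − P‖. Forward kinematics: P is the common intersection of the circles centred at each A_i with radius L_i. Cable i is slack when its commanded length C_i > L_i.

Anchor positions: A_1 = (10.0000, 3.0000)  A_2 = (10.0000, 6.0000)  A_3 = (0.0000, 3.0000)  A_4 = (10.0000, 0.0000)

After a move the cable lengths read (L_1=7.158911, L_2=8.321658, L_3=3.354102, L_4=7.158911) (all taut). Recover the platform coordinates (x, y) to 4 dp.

expand ‖A_i−P‖²=L_i² and subtract eq 1 (q_i ≔ ‖A_i‖²−L_i²)
q_1 = 100.0000+9.0000−51.2500 = 57.7500
eq1−eq2 → [0.0000  -6.0000]·P = -9.0000
eq1−eq3 → [20.0000  0.0000]·P = 60.0000
eq1−eq4 → [0.0000  6.0000]·P = 9.0000
2×2 solve → P = (3.0000, 1.5000)
check cable 4: ‖A_4−P‖² = 51.2500 ≈ L_4² = 51.2500 ✓

(3.0000, 1.5000)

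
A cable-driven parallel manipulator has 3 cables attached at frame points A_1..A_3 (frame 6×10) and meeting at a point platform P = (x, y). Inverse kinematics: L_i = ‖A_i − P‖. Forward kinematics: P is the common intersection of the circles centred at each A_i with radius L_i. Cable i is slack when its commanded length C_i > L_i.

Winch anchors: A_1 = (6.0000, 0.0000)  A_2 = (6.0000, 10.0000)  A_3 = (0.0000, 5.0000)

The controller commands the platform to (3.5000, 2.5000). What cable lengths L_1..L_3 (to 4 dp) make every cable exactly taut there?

(3.5355, 7.9057, 4.3012)

L_1 = √((6.0000−3.5000)² + (0.0000−2.5000)²) = 3.5355
L_2 = √((6.0000−3.5000)² + (10.0000−2.5000)²) = 7.9057
L_3 = √((0.0000−3.5000)² + (5.0000−2.5000)²) = 4.3012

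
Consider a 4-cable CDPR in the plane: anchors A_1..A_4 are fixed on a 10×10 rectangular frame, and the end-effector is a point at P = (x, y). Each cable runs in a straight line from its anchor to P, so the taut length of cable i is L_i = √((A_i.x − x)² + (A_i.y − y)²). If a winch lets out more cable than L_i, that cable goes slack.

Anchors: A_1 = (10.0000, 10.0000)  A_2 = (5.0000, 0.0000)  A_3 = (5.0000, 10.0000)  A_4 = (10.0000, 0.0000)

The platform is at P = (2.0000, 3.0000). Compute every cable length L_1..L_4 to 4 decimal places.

(10.6301, 4.2426, 7.6158, 8.5440)

L_1 = √((10.0000−2.0000)² + (10.0000−3.0000)²) = 10.6301
L_2 = √((5.0000−2.0000)² + (0.0000−3.0000)²) = 4.2426
L_3 = √((5.0000−2.0000)² + (10.0000−3.0000)²) = 7.6158
L_4 = √((10.0000−2.0000)² + (0.0000−3.0000)²) = 8.5440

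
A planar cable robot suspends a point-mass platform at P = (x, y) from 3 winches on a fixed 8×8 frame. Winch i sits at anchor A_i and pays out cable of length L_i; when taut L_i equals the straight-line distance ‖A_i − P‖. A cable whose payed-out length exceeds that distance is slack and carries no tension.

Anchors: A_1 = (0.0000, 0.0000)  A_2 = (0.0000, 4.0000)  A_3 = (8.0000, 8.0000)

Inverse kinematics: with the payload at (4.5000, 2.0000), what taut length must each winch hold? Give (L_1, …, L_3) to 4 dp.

(4.9244, 4.9244, 6.9462)

cable 1: Δx=-4.5000, Δy=-2.0000; L_1 = √(Δx²+Δy²) = 4.9244
cable 2: Δx=-4.5000, Δy=2.0000; L_2 = √(Δx²+Δy²) = 4.9244
cable 3: Δx=3.5000, Δy=6.0000; L_3 = √(Δx²+Δy²) = 6.9462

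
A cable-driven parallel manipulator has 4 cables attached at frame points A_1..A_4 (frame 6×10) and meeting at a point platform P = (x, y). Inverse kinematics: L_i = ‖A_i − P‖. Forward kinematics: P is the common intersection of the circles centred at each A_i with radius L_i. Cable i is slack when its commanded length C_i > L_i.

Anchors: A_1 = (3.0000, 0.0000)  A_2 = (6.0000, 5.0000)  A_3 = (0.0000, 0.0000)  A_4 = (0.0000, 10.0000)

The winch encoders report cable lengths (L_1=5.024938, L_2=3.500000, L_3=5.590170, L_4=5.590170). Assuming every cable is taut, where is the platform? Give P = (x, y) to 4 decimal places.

each cable: (A_i−P)·(A_i−P) = L_i²; let k_i = ‖A_i‖²−L_i²
k_1 = 9.0000+0.0000−25.2500 = -16.2500
row 1: -6.0000x − 10.0000y = -65.0000  (k_2=48.7500)
row 2: 6.0000x + 0.0000y = 15.0000  (k_3=-31.2500)
row 3: 6.0000x − 20.0000y = -85.0000  (k_4=68.7500)
Cramer on rows 1–2 → x = 2.5000, y = 5.0000
check cable 4: ‖A_4−P‖² = 31.2500 ≈ L_4² = 31.2500 ✓

(2.5000, 5.0000)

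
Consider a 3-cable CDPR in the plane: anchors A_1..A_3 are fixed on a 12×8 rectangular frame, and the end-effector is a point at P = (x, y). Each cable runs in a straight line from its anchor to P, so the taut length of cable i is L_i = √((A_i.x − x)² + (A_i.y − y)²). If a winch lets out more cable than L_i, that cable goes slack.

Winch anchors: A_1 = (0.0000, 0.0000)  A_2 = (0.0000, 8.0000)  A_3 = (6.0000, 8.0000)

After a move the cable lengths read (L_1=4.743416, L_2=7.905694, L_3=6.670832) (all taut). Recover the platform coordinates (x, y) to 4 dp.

expand ‖A_i−P‖²=L_i² and subtract eq 1 (c_i ≔ ‖A_i‖²−L_i²)
c_1 = 0.0000+0.0000−22.5000 = -22.5000
eq1−eq2 → [0.0000  -16.0000]·P = -24.0000
eq1−eq3 → [-12.0000  -16.0000]·P = -78.0000
2×2 solve → P = (4.5000, 1.5000)

(4.5000, 1.5000)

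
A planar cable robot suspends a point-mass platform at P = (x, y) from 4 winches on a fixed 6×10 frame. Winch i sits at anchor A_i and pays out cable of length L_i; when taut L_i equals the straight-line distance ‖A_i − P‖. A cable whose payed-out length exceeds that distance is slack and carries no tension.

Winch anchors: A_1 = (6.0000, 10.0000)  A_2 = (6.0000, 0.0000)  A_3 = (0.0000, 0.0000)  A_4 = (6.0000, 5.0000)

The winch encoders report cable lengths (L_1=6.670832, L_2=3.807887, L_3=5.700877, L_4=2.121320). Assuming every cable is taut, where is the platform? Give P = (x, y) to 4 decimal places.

(4.5000, 3.5000)

expand ‖A_i−P‖²=L_i² and subtract eq 1 (c_i ≔ ‖A_i‖²−L_i²)
c_1 = 36.0000+100.0000−44.5000 = 91.5000
eq1−eq2 → [0.0000  20.0000]·P = 70.0000
eq1−eq3 → [12.0000  20.0000]·P = 124.0000
eq1−eq4 → [0.0000  10.0000]·P = 35.0000
2×2 solve → P = (4.5000, 3.5000)
check cable 4: ‖A_4−P‖² = 4.5000 ≈ L_4² = 4.5000 ✓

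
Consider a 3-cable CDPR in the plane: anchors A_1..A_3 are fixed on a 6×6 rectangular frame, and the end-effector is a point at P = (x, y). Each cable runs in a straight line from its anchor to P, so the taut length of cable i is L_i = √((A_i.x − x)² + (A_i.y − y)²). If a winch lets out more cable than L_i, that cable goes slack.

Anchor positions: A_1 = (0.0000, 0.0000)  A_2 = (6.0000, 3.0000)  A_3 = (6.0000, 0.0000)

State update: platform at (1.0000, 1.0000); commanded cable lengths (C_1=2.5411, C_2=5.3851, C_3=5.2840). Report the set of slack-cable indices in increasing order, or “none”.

1, 3

cable 1: L_1 = ‖A_1−P‖ = 1.4142;  C_1 = 2.5411 → slack
cable 2: L_2 = ‖A_2−P‖ = 5.3852;  C_2 = 5.3851 → taut
cable 3: L_3 = ‖A_3−P‖ = 5.0990;  C_3 = 5.2840 → slack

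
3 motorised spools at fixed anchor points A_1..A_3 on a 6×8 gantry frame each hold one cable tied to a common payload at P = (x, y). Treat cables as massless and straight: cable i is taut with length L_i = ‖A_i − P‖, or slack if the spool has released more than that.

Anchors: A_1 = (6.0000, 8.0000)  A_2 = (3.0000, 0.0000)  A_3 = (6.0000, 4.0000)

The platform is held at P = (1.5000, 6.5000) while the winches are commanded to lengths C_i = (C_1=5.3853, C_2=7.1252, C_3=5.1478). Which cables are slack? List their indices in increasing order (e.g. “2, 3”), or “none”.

i=1: geometric 4.7434 vs commanded 5.3853 ⇒ slack
i=2: geometric 6.6708 vs commanded 7.1252 ⇒ slack
i=3: geometric 5.1478 vs commanded 5.1478 ⇒ taut

1, 2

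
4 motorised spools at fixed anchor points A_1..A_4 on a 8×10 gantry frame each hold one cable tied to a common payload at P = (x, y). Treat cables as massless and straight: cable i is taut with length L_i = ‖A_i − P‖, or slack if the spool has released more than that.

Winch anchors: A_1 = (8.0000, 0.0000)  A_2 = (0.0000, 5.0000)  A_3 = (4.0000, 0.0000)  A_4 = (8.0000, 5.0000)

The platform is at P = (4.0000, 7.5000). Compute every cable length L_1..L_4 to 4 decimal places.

(8.5000, 4.7170, 7.5000, 4.7170)

L_1: Δ = A_1−P = (4.0000, -7.5000) → ‖Δ‖ = √72.2500 = 8.5000
L_2: Δ = A_2−P = (-4.0000, -2.5000) → ‖Δ‖ = √22.2500 = 4.7170
L_3: Δ = A_3−P = (0.0000, -7.5000) → ‖Δ‖ = √56.2500 = 7.5000
L_4: Δ = A_4−P = (4.0000, -2.5000) → ‖Δ‖ = √22.2500 = 4.7170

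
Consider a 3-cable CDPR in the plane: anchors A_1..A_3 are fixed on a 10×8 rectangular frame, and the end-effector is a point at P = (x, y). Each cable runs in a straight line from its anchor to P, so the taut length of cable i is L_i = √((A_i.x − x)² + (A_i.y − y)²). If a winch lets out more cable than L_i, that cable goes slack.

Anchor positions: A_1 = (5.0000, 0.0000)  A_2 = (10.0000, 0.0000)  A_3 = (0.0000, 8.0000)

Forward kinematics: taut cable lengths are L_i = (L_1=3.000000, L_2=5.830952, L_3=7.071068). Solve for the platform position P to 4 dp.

(5.0000, 3.0000)

expand ‖A_i−P‖²=L_i² and subtract eq 1 (q_i ≔ ‖A_i‖²−L_i²)
q_1 = 25.0000+0.0000−9.0000 = 16.0000
eq1−eq2 → [-10.0000  0.0000]·P = -50.0000
eq1−eq3 → [10.0000  -16.0000]·P = 2.0000
2×2 solve → P = (5.0000, 3.0000)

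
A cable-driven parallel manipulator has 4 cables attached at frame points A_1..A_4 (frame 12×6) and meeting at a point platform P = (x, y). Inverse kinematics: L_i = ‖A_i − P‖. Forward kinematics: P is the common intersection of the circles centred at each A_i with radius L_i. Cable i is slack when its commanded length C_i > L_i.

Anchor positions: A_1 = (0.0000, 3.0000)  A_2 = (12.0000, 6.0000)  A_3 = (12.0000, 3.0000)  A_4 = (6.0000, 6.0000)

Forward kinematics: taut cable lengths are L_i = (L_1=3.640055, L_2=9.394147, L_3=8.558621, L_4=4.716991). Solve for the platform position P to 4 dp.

each cable: (A_i−P)·(A_i−P) = L_i²; let k_i = ‖A_i‖²−L_i²
k_1 = 0.0000+9.0000−13.2500 = -4.2500
row 1: -24.0000x − 6.0000y = -96.0000  (k_2=91.7500)
row 2: -24.0000x + 0.0000y = -84.0000  (k_3=79.7500)
row 3: -12.0000x − 6.0000y = -54.0000  (k_4=49.7500)
Cramer on rows 1–2 → x = 3.5000, y = 2.0000
check cable 4: ‖A_4−P‖² = 22.2500 ≈ L_4² = 22.2500 ✓

(3.5000, 2.0000)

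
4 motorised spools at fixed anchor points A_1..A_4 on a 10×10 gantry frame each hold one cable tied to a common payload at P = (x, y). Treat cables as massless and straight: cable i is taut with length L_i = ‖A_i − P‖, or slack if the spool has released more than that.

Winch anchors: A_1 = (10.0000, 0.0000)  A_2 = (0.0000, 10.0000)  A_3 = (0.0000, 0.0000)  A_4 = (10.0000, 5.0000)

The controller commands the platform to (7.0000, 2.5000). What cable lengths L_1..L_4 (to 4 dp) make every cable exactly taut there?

L_1 = √((10.0000−7.0000)² + (0.0000−2.5000)²) = 3.9051
L_2 = √((0.0000−7.0000)² + (10.0000−2.5000)²) = 10.2591
L_3 = √((0.0000−7.0000)² + (0.0000−2.5000)²) = 7.4330
L_4 = √((10.0000−7.0000)² + (5.0000−2.5000)²) = 3.9051

(3.9051, 10.2591, 7.4330, 3.9051)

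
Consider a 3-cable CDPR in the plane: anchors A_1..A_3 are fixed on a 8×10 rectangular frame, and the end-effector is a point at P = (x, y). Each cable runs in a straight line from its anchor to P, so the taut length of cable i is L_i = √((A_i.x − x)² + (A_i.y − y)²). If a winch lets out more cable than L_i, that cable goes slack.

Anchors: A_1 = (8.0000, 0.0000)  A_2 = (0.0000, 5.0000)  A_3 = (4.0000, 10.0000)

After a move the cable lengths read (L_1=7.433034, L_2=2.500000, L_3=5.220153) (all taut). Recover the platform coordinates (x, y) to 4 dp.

(2.5000, 5.0000)

each cable: (A_i−P)·(A_i−P) = L_i²; let q_i = ‖A_i‖²−L_i²
q_1 = 64.0000+0.0000−55.2500 = 8.7500
row 1: 16.0000x − 10.0000y = -10.0000  (q_2=18.7500)
row 2: 8.0000x − 20.0000y = -80.0000  (q_3=88.7500)
Cramer on rows 1–2 → x = 2.5000, y = 5.0000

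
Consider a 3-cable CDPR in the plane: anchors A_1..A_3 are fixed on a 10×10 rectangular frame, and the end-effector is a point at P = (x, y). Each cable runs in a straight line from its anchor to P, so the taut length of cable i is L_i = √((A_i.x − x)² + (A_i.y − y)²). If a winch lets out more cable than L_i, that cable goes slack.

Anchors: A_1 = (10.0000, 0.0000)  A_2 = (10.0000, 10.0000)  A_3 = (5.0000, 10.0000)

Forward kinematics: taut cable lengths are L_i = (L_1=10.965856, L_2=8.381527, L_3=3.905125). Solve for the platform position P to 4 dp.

expand ‖A_i−P‖²=L_i² and subtract eq 1 (c_i ≔ ‖A_i‖²−L_i²)
c_1 = 100.0000+0.0000−120.2500 = -20.2500
eq1−eq2 → [0.0000  -20.0000]·P = -150.0000
eq1−eq3 → [10.0000  -20.0000]·P = -130.0000
2×2 solve → P = (2.0000, 7.5000)

(2.0000, 7.5000)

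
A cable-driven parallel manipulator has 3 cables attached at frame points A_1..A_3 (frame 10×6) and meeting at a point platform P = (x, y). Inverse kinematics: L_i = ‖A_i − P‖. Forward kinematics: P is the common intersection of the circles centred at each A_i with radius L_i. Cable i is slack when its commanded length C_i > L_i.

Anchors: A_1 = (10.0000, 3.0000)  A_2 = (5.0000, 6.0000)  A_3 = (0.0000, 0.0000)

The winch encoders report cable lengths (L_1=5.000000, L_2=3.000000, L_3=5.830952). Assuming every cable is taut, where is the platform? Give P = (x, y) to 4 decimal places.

(5.0000, 3.0000)

expand ‖A_i−P‖²=L_i² and subtract eq 1 (k_i ≔ ‖A_i‖²−L_i²)
k_1 = 100.0000+9.0000−25.0000 = 84.0000
eq1−eq2 → [10.0000  -6.0000]·P = 32.0000
eq1−eq3 → [20.0000  6.0000]·P = 118.0000
2×2 solve → P = (5.0000, 3.0000)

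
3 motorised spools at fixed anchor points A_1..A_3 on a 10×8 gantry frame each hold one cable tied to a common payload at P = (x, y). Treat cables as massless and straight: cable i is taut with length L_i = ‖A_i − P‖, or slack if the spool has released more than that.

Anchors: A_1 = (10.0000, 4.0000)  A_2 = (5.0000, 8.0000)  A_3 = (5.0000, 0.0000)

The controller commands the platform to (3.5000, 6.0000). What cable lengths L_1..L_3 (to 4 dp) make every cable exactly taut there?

(6.8007, 2.5000, 6.1847)

cable 1: Δx=6.5000, Δy=-2.0000; L_1 = √(Δx²+Δy²) = 6.8007
cable 2: Δx=1.5000, Δy=2.0000; L_2 = √(Δx²+Δy²) = 2.5000
cable 3: Δx=1.5000, Δy=-6.0000; L_3 = √(Δx²+Δy²) = 6.1847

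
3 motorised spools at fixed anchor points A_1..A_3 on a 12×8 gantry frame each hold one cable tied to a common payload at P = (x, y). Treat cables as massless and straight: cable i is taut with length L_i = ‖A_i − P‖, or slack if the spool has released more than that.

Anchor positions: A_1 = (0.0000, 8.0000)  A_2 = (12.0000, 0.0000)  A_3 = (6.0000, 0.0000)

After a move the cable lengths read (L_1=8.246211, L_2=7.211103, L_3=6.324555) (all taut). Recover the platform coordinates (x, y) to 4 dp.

(8.0000, 6.0000)

circle eqns → linear via eq_j − eq_1; set q_j = A_j·A_j − L_j²
q_1 = 0.0000+64.0000−68.0000 = -4.0000
-24.0000·x + 16.0000·y = q_1−q_2 = -96.0000
-12.0000·x + 16.0000·y = q_1−q_3 = 0.0000
solve first two rows → x=8.0000, y=6.0000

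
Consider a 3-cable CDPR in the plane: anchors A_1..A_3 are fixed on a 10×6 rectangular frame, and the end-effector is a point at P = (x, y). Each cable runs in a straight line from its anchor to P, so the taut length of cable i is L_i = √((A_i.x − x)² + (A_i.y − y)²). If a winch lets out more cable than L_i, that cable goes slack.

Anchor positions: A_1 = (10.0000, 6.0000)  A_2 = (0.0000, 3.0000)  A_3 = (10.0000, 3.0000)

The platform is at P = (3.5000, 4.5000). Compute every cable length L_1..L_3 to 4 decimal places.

(6.6708, 3.8079, 6.6708)

L_1: Δ = A_1−P = (6.5000, 1.5000) → ‖Δ‖ = √44.5000 = 6.6708
L_2: Δ = A_2−P = (-3.5000, -1.5000) → ‖Δ‖ = √14.5000 = 3.8079
L_3: Δ = A_3−P = (6.5000, -1.5000) → ‖Δ‖ = √44.5000 = 6.6708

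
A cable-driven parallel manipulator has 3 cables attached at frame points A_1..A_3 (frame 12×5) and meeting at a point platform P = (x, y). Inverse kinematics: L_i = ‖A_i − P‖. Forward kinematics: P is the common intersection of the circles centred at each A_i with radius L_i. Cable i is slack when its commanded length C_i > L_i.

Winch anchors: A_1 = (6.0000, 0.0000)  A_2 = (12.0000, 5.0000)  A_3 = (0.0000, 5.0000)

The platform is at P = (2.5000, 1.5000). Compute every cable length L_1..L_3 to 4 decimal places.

L_1: Δ = A_1−P = (3.5000, -1.5000) → ‖Δ‖ = √14.5000 = 3.8079
L_2: Δ = A_2−P = (9.5000, 3.5000) → ‖Δ‖ = √102.5000 = 10.1242
L_3: Δ = A_3−P = (-2.5000, 3.5000) → ‖Δ‖ = √18.5000 = 4.3012

(3.8079, 10.1242, 4.3012)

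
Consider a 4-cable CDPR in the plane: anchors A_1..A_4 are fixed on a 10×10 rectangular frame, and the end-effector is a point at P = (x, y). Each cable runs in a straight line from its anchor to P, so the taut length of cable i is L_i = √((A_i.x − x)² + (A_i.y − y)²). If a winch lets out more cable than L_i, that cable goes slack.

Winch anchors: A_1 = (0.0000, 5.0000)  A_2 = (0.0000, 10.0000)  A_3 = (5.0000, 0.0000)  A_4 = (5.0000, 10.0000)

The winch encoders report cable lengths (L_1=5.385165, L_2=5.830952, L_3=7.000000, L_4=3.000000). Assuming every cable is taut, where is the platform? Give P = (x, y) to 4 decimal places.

(5.0000, 7.0000)

expand ‖A_i−P‖²=L_i² and subtract eq 1 (k_i ≔ ‖A_i‖²−L_i²)
k_1 = 0.0000+25.0000−29.0000 = -4.0000
eq1−eq2 → [0.0000  -10.0000]·P = -70.0000
eq1−eq3 → [-10.0000  10.0000]·P = 20.0000
eq1−eq4 → [-10.0000  -10.0000]·P = -120.0000
2×2 solve → P = (5.0000, 7.0000)
check cable 4: ‖A_4−P‖² = 9.0000 ≈ L_4² = 9.0000 ✓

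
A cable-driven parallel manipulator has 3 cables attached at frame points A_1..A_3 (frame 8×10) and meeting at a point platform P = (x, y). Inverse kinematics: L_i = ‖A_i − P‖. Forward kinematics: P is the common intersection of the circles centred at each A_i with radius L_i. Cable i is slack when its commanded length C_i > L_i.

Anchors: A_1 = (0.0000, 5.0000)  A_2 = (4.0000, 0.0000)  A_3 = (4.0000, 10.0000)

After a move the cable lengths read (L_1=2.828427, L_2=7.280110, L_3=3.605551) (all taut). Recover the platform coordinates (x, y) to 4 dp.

(2.0000, 7.0000)

circle eqns → linear via eq_j − eq_1; set q_j = A_j·A_j − L_j²
q_1 = 0.0000+25.0000−8.0000 = 17.0000
-8.0000·x + 10.0000·y = q_1−q_2 = 54.0000
-8.0000·x − 10.0000·y = q_1−q_3 = -86.0000
solve first two rows → x=2.0000, y=7.0000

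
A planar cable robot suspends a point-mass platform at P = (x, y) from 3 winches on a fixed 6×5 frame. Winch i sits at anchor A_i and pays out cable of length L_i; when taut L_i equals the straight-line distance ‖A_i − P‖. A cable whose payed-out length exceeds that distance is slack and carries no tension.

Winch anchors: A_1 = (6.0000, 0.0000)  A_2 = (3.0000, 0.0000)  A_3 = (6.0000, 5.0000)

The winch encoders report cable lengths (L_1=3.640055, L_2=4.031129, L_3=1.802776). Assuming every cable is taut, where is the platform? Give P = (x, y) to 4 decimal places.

circle eqns → linear via eq_j − eq_1; set c_j = A_j·A_j − L_j²
c_1 = 36.0000+0.0000−13.2500 = 22.7500
6.0000·x + 0.0000·y = c_1−c_2 = 30.0000
0.0000·x − 10.0000·y = c_1−c_3 = -35.0000
solve first two rows → x=5.0000, y=3.5000

(5.0000, 3.5000)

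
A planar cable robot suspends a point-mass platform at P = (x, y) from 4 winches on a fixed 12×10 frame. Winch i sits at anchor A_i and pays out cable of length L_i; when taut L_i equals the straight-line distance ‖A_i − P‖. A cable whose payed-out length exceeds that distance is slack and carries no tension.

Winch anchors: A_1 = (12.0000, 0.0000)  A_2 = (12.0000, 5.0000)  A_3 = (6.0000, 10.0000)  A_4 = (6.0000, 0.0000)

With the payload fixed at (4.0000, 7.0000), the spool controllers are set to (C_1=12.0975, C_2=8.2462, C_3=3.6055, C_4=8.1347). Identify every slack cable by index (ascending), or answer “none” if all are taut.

i=1: geometric 10.6301 vs commanded 12.0975 ⇒ slack
i=2: geometric 8.2462 vs commanded 8.2462 ⇒ taut
i=3: geometric 3.6056 vs commanded 3.6055 ⇒ taut
i=4: geometric 7.2801 vs commanded 8.1347 ⇒ slack

1, 4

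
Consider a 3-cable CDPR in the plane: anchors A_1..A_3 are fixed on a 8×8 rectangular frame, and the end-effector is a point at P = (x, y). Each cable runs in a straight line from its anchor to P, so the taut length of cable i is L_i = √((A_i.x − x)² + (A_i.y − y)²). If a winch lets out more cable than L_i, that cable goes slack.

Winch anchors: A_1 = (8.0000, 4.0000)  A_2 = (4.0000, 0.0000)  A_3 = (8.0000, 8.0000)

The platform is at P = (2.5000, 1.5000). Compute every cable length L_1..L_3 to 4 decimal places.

cable 1: Δx=5.5000, Δy=2.5000; L_1 = √(Δx²+Δy²) = 6.0415
cable 2: Δx=1.5000, Δy=-1.5000; L_2 = √(Δx²+Δy²) = 2.1213
cable 3: Δx=5.5000, Δy=6.5000; L_3 = √(Δx²+Δy²) = 8.5147

(6.0415, 2.1213, 8.5147)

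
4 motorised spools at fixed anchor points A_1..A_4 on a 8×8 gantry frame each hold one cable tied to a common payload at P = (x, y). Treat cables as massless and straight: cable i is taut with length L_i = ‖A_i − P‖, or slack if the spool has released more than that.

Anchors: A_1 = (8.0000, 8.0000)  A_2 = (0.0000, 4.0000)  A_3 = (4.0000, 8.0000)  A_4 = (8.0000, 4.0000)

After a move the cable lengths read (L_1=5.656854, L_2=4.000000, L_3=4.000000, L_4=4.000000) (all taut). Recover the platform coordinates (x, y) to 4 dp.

(4.0000, 4.0000)

each cable: (A_i−P)·(A_i−P) = L_i²; let k_i = ‖A_i‖²−L_i²
k_1 = 64.0000+64.0000−32.0000 = 96.0000
row 1: 16.0000x + 8.0000y = 96.0000  (k_2=0.0000)
row 2: 8.0000x + 0.0000y = 32.0000  (k_3=64.0000)
row 3: 0.0000x + 8.0000y = 32.0000  (k_4=64.0000)
Cramer on rows 1–2 → x = 4.0000, y = 4.0000
check cable 4: ‖A_4−P‖² = 16.0000 ≈ L_4² = 16.0000 ✓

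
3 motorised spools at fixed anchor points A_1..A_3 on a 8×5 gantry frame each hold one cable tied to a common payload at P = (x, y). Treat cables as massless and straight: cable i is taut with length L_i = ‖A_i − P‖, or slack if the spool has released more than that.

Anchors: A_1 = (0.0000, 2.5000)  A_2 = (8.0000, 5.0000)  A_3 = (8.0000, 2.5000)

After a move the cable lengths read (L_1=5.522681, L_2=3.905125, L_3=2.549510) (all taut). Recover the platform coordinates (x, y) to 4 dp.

expand ‖A_i−P‖²=L_i² and subtract eq 1 (q_i ≔ ‖A_i‖²−L_i²)
q_1 = 0.0000+6.2500−30.5000 = -24.2500
eq1−eq2 → [-16.0000  -5.0000]·P = -98.0000
eq1−eq3 → [-16.0000  0.0000]·P = -88.0000
2×2 solve → P = (5.5000, 2.0000)

(5.5000, 2.0000)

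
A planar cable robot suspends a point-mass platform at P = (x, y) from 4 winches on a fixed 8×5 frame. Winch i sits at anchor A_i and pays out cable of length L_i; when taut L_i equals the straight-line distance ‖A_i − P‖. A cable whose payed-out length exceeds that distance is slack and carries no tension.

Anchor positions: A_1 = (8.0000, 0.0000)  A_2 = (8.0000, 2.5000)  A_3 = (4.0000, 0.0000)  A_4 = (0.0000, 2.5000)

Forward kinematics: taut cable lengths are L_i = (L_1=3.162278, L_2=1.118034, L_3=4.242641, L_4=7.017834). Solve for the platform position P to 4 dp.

(7.0000, 3.0000)

each cable: (A_i−P)·(A_i−P) = L_i²; let k_i = ‖A_i‖²−L_i²
k_1 = 64.0000+0.0000−10.0000 = 54.0000
row 1: 0.0000x − 5.0000y = -15.0000  (k_2=69.0000)
row 2: 8.0000x + 0.0000y = 56.0000  (k_3=-2.0000)
row 3: 16.0000x − 5.0000y = 97.0000  (k_4=-43.0000)
Cramer on rows 1–2 → x = 7.0000, y = 3.0000
check cable 4: ‖A_4−P‖² = 49.2500 ≈ L_4² = 49.2500 ✓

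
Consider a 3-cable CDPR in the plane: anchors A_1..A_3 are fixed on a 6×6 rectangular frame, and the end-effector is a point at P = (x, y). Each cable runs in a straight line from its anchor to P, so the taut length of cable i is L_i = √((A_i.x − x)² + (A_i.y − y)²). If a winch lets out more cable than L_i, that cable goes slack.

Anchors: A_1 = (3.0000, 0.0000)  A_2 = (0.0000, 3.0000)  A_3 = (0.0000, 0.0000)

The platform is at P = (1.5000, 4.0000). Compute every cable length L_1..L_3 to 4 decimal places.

(4.2720, 1.8028, 4.2720)

cable 1: Δx=1.5000, Δy=-4.0000; L_1 = √(Δx²+Δy²) = 4.2720
cable 2: Δx=-1.5000, Δy=-1.0000; L_2 = √(Δx²+Δy²) = 1.8028
cable 3: Δx=-1.5000, Δy=-4.0000; L_3 = √(Δx²+Δy²) = 4.2720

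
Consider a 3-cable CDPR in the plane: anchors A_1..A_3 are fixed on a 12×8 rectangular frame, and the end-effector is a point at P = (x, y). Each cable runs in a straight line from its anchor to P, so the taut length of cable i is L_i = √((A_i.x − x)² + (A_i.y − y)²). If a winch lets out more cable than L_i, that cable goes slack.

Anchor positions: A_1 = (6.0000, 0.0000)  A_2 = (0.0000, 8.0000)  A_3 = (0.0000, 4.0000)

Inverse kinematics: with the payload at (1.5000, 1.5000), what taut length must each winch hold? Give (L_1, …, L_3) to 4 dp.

(4.7434, 6.6708, 2.9155)

L_1 = √((6.0000−1.5000)² + (0.0000−1.5000)²) = 4.7434
L_2 = √((0.0000−1.5000)² + (8.0000−1.5000)²) = 6.6708
L_3 = √((0.0000−1.5000)² + (4.0000−1.5000)²) = 2.9155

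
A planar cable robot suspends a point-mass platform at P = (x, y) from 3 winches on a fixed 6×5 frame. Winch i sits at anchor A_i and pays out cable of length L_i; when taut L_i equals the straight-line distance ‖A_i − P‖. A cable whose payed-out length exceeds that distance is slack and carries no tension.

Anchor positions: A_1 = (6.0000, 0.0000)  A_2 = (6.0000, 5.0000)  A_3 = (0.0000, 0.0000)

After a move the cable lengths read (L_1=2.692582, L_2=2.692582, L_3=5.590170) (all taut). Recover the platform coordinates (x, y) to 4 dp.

each cable: (A_i−P)·(A_i−P) = L_i²; let c_i = ‖A_i‖²−L_i²
c_1 = 36.0000+0.0000−7.2500 = 28.7500
row 1: 0.0000x − 10.0000y = -25.0000  (c_2=53.7500)
row 2: 12.0000x + 0.0000y = 60.0000  (c_3=-31.2500)
Cramer on rows 1–2 → x = 5.0000, y = 2.5000

(5.0000, 2.5000)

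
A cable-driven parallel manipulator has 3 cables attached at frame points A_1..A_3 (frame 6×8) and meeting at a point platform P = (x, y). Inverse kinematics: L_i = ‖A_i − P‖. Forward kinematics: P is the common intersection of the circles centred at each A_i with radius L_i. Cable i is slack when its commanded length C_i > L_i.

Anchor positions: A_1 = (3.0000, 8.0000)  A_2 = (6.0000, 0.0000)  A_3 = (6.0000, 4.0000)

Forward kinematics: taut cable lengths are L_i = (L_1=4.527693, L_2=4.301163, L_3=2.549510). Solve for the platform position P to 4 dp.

expand ‖A_i−P‖²=L_i² and subtract eq 1 (k_i ≔ ‖A_i‖²−L_i²)
k_1 = 9.0000+64.0000−20.5000 = 52.5000
eq1−eq2 → [-6.0000  16.0000]·P = 35.0000
eq1−eq3 → [-6.0000  8.0000]·P = 7.0000
2×2 solve → P = (3.5000, 3.5000)

(3.5000, 3.5000)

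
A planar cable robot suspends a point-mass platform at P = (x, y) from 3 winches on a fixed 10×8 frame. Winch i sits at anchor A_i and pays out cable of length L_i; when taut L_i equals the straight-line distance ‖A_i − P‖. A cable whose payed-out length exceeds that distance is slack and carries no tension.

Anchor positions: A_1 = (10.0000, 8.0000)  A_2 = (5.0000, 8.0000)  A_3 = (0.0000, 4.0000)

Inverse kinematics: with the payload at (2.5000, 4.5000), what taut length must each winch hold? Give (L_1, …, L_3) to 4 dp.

L_1 = √((10.0000−2.5000)² + (8.0000−4.5000)²) = 8.2765
L_2 = √((5.0000−2.5000)² + (8.0000−4.5000)²) = 4.3012
L_3 = √((0.0000−2.5000)² + (4.0000−4.5000)²) = 2.5495

(8.2765, 4.3012, 2.5495)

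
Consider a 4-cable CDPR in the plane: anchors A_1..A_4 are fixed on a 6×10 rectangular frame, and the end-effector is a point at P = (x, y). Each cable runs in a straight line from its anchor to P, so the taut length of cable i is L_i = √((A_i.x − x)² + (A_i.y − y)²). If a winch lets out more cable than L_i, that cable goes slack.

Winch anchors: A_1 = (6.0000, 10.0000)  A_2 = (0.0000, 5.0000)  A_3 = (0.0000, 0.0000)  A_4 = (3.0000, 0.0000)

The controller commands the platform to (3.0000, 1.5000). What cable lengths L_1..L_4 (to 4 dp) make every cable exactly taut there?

L_1 = √((6.0000−3.0000)² + (10.0000−1.5000)²) = 9.0139
L_2 = √((0.0000−3.0000)² + (5.0000−1.5000)²) = 4.6098
L_3 = √((0.0000−3.0000)² + (0.0000−1.5000)²) = 3.3541
L_4 = √((3.0000−3.0000)² + (0.0000−1.5000)²) = 1.5000

(9.0139, 4.6098, 3.3541, 1.5000)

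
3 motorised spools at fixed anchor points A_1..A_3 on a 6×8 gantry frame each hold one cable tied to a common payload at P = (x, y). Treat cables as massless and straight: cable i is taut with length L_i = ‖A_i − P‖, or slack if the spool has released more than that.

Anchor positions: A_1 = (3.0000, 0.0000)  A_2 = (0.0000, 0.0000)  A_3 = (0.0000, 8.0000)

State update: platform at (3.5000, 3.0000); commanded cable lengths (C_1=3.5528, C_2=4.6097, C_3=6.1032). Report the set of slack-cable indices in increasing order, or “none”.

cable 1: √((-0.5000)²+(-3.0000)²)=3.0414, C_1=3.5528: slack
cable 2: √((-3.5000)²+(-3.0000)²)=4.6098, C_2=4.6097: taut
cable 3: √((-3.5000)²+(5.0000)²)=6.1033, C_3=6.1032: taut

1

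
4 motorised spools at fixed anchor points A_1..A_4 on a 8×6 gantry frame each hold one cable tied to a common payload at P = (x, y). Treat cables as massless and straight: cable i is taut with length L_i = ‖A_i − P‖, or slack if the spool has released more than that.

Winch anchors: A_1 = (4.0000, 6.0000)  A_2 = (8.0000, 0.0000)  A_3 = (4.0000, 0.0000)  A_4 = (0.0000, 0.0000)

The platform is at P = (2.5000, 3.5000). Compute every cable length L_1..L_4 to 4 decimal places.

(2.9155, 6.5192, 3.8079, 4.3012)

L_1: Δ = A_1−P = (1.5000, 2.5000) → ‖Δ‖ = √8.5000 = 2.9155
L_2: Δ = A_2−P = (5.5000, -3.5000) → ‖Δ‖ = √42.5000 = 6.5192
L_3: Δ = A_3−P = (1.5000, -3.5000) → ‖Δ‖ = √14.5000 = 3.8079
L_4: Δ = A_4−P = (-2.5000, -3.5000) → ‖Δ‖ = √18.5000 = 4.3012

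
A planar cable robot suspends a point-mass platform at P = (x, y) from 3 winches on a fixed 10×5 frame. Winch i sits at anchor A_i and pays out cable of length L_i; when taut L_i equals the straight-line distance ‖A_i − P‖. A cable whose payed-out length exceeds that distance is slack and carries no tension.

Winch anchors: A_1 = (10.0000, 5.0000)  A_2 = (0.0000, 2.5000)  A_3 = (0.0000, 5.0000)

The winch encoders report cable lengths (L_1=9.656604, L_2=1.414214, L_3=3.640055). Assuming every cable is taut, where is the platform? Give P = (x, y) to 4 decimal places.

expand ‖A_i−P‖²=L_i² and subtract eq 1 (c_i ≔ ‖A_i‖²−L_i²)
c_1 = 100.0000+25.0000−93.2500 = 31.7500
eq1−eq2 → [20.0000  5.0000]·P = 27.5000
eq1−eq3 → [20.0000  0.0000]·P = 20.0000
2×2 solve → P = (1.0000, 1.5000)

(1.0000, 1.5000)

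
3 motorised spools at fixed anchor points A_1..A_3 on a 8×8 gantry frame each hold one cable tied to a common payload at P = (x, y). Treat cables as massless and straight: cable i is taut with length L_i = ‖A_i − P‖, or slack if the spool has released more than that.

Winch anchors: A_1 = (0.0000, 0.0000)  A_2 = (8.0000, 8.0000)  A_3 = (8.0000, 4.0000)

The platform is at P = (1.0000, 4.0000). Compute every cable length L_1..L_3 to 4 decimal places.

(4.1231, 8.0623, 7.0000)

L_1: Δ = A_1−P = (-1.0000, -4.0000) → ‖Δ‖ = √17.0000 = 4.1231
L_2: Δ = A_2−P = (7.0000, 4.0000) → ‖Δ‖ = √65.0000 = 8.0623
L_3: Δ = A_3−P = (7.0000, 0.0000) → ‖Δ‖ = √49.0000 = 7.0000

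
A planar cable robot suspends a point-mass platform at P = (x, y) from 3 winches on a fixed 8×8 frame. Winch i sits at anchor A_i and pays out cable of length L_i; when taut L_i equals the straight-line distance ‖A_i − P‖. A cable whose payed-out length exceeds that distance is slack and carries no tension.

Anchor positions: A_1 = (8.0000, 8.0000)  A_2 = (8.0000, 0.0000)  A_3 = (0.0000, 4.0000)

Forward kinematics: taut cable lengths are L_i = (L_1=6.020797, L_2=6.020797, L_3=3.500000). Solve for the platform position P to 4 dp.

(3.5000, 4.0000)

each cable: (A_i−P)·(A_i−P) = L_i²; let c_i = ‖A_i‖²−L_i²
c_1 = 64.0000+64.0000−36.2500 = 91.7500
row 1: 0.0000x + 16.0000y = 64.0000  (c_2=27.7500)
row 2: 16.0000x + 8.0000y = 88.0000  (c_3=3.7500)
Cramer on rows 1–2 → x = 3.5000, y = 4.0000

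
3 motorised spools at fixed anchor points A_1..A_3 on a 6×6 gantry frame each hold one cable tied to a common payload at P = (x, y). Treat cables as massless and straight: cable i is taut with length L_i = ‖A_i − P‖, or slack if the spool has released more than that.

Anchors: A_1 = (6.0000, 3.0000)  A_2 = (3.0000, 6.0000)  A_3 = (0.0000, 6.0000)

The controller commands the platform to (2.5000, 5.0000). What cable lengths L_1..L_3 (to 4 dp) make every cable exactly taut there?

(4.0311, 1.1180, 2.6926)

L_1: Δ = A_1−P = (3.5000, -2.0000) → ‖Δ‖ = √16.2500 = 4.0311
L_2: Δ = A_2−P = (0.5000, 1.0000) → ‖Δ‖ = √1.2500 = 1.1180
L_3: Δ = A_3−P = (-2.5000, 1.0000) → ‖Δ‖ = √7.2500 = 2.6926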